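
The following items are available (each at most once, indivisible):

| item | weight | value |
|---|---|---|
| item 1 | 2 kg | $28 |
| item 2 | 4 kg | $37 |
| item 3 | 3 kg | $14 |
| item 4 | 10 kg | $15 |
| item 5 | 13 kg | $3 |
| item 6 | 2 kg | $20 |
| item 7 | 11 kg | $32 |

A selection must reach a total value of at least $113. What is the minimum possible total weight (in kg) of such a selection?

Subsets with value ≥ 113, sorted by total weight:
- item 1+item 2+item 6+item 7: weight 19, value 117
- item 1+item 2+item 3+item 4+item 6: weight 21, value 114
- item 1+item 2+item 3+item 6+item 7: weight 22, value 131
- item 1+item 2+item 4+item 6+item 7: weight 29, value 132
Minimum weight: 19 kg.

19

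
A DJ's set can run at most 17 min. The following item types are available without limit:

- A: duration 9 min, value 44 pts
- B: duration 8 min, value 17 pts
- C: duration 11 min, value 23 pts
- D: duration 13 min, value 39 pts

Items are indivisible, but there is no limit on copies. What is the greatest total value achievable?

61 pts

Best value-per-unit is A at 44/9; filling with it alone gives 1×44 = 44.
Optimal mix: 1×A + 1×B → duration 17, value 61.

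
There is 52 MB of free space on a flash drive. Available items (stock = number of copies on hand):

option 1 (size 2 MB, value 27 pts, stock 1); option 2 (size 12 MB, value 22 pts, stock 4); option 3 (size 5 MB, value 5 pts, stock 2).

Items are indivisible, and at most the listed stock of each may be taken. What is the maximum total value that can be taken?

115 pts

Top feasible selections:
- 1×option 1 + 4×option 2: size 50, value 115
- 1×option 1 + 3×option 2 + 2×option 3: size 48, value 103
Best: 115 pts.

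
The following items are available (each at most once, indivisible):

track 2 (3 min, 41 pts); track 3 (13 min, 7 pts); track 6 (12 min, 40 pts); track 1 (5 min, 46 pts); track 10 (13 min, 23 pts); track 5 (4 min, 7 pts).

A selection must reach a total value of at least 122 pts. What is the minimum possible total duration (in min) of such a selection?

20

Subsets with value ≥ 122, sorted by total duration:
- track 2+track 6+track 1: duration 20, value 127
- track 2+track 6+track 1+track 5: duration 24, value 134
- track 2+track 6+track 1+track 10: duration 33, value 150
Minimum duration: 20 min.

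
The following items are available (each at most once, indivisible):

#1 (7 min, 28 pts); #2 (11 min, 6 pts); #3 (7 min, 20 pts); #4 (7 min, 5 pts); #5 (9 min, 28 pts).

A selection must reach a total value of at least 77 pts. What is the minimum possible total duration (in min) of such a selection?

Subsets with value ≥ 77, sorted by total duration:
- #1+#3+#4+#5: duration 30, value 81
- #1+#2+#3+#5: duration 34, value 82
- #1+#2+#3+#4+#5: duration 41, value 87
Minimum duration: 30 min.

30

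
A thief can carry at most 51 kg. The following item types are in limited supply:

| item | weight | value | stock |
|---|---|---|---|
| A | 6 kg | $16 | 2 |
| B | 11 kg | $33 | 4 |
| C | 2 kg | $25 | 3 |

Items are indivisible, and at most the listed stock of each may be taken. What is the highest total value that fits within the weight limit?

$207

Top feasible selections:
- 4×B + 3×C: weight 50, value 207
- 2×A + 3×B + 3×C: weight 51, value 206
- 1×A + 3×B + 3×C: weight 45, value 190
- 4×B + 2×C: weight 48, value 182
Best: $207.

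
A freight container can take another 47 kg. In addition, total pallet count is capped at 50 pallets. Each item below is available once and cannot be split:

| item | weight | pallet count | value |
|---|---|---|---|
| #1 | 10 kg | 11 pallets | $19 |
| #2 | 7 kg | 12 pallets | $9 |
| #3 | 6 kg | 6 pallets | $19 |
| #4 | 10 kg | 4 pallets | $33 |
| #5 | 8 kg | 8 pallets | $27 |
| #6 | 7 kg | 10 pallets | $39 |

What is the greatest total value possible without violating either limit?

Feasible sets respecting both limits:
- #1+#3+#4+#5+#6: weight 41, pallet count 39, value 137
- #1+#2+#4+#5+#6: weight 42, pallet count 45, value 127
- #2+#3+#4+#5+#6: weight 38, pallet count 40, value 127
- #1+#2+#3+#4+#6: weight 40, pallet count 43, value 119
Best: $137.

$137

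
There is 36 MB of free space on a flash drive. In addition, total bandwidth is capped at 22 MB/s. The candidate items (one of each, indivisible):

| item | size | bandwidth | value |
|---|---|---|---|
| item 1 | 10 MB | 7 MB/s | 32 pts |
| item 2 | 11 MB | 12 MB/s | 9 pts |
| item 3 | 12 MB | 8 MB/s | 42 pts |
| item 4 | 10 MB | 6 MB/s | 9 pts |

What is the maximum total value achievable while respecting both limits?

Feasible sets respecting both limits:
- item 1+item 3+item 4: size 32, bandwidth 21, value 83
- item 1+item 3: size 22, bandwidth 15, value 74
- item 2+item 3: size 23, bandwidth 20, value 51
Best: 83 pts.

83 pts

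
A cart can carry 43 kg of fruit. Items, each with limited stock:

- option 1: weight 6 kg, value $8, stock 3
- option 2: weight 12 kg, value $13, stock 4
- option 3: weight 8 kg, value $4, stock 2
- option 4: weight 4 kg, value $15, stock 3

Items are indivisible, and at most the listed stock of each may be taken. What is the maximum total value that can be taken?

Best selections within weight 43 and stock limits:
- 3×option 1 + 1×option 2 + 3×option 4: weight 42, value 82
- 1×option 1 + 2×option 2 + 3×option 4: weight 42, value 79
- 2×option 1 + 1×option 2 + 3×option 4: weight 36, value 74
Best: $82.

$82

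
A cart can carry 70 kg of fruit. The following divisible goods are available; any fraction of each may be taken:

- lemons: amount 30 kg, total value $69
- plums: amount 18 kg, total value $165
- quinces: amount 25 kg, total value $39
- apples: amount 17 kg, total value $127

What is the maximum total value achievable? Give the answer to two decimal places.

368.80

Take in order of value per unit:
- plums (165/18 per unit): all 18 → value 165, running total 165.00
- apples (127/17 per unit): all 17 → value 127, running total 292.00
- lemons (69/30 per unit): all 30 → value 69, running total 361.00
- quinces (39/25 per unit): 5 of 25 → value 5×39/25 = 7.8000, running total 368.80
Total 368.80.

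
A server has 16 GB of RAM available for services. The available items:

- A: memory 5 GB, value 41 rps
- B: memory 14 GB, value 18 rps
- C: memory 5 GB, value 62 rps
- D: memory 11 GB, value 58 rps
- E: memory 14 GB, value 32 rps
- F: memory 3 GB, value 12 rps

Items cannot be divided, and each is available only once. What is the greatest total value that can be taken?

120 rps

Check high-value combinations within 16 GB:
- C+D: memory 5+11=16, value 62+58=120
- A+C+F: memory 5+5+3=13, value 41+62+12=115
- A+C: memory 5+5=10, value 41+62=103
- A+D: memory 5+11=16, value 41+58=99
Best: 120 rps.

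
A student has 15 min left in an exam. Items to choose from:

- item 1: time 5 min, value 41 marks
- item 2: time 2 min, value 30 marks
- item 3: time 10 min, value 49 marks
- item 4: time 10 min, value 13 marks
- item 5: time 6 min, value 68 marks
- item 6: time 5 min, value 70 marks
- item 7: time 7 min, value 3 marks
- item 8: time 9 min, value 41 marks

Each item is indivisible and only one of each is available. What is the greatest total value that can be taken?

168 marks

Check high-value combinations within 15 min:
- item 2+item 5+item 6: time 2+6+5=13, value 30+68+70=168
- item 1+item 2+item 6: time 5+2+5=12, value 41+30+70=141
- item 1+item 2+item 5: time 5+2+6=13, value 41+30+68=139
Best: 168 marks.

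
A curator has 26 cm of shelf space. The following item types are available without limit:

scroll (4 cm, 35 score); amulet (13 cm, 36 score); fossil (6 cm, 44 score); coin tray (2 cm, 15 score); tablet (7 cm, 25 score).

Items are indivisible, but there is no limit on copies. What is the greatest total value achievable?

Best value-per-unit is scroll at 35/4; filling with it alone gives 6×35 = 210.
Optimal mix: 6×scroll + 1×coin tray → length 26, value 225.

225 score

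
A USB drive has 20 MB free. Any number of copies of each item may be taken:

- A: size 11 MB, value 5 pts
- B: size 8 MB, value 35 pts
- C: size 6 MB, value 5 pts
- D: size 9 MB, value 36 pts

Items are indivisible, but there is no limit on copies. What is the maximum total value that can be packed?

72 pts

Best value-per-unit is B at 35/8; filling with it alone gives 2×35 = 70.
Optimal mix: 2×D → size 18, value 72.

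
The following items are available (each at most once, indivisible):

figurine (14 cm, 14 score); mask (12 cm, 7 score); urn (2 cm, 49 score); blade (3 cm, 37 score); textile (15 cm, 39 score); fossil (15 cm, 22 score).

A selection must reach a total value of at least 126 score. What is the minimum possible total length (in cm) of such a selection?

32

Subsets with value ≥ 126, sorted by total length:
- mask+urn+blade+textile: length 32, value 132
- figurine+urn+blade+textile: length 34, value 139
Minimum length: 32 cm.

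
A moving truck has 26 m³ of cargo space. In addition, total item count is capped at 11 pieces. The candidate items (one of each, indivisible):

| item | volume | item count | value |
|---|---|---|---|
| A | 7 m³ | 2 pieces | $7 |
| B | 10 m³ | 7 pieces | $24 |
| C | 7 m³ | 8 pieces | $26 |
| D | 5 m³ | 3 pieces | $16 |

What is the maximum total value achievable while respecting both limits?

Feasible sets respecting both limits:
- C+D: volume 12, item count 11, value 42
- B+D: volume 15, item count 10, value 40
- A+C: volume 14, item count 10, value 33
- A+B: volume 17, item count 9, value 31
Best: $42.

$42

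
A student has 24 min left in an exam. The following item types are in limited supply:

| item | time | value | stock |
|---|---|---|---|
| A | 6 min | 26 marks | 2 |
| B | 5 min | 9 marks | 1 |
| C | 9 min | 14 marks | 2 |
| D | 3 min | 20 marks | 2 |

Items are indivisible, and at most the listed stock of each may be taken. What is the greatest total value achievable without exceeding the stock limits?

Top feasible selections:
- 2×A + 1×B + 2×D: time 23, value 101
- 2×A + 2×D: time 18, value 92
- 2×A + 1×C + 1×D: time 24, value 86
Best: 101 marks.

101 marks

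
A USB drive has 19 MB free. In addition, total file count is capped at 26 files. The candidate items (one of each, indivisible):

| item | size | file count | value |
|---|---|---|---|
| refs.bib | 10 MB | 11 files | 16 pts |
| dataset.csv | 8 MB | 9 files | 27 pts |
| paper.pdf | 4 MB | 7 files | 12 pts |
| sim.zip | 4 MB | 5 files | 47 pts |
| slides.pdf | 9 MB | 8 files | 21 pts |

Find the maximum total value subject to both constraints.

86 pts

Feasible sets respecting both limits:
- dataset.csv+paper.pdf+sim.zip: size 16, file count 21, value 86
- paper.pdf+sim.zip+slides.pdf: size 17, file count 20, value 80
- refs.bib+paper.pdf+sim.zip: size 18, file count 23, value 75
Best: 86 pts.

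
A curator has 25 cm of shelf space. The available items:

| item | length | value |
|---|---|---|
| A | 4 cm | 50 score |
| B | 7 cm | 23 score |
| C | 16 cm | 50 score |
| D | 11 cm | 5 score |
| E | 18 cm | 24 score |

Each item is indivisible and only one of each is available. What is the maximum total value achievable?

Check high-value combinations within 25 cm:
- A+C: length 4+16=20, value 50+50=100
- A+B+D: length 4+7+11=22, value 50+23+5=78
- A+E: length 4+18=22, value 50+24=74
- A+B: length 4+7=11, value 50+23=73
- B+C: length 7+16=23, value 23+50=73
Best: 100 score.

100 score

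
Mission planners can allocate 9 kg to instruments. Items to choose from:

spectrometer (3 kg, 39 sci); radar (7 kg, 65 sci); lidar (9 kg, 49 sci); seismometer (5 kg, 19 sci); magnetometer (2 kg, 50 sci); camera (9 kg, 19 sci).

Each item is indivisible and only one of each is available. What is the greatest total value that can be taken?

115 sci

Check high-value combinations within 9 kg:
- radar+magnetometer: mass 7+2=9, value 65+50=115
- spectrometer+magnetometer: mass 3+2=5, value 39+50=89
- seismometer+magnetometer: mass 5+2=7, value 19+50=69
Best: 115 sci.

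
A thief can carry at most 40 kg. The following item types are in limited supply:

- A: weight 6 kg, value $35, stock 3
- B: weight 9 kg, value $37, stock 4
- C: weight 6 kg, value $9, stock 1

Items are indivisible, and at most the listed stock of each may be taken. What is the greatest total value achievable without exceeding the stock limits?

$181

Top feasible selections:
- 2×A + 3×B: weight 39, value 181
- 3×A + 2×B: weight 36, value 179
- 1×A + 3×B + 1×C: weight 39, value 155
- 2×A + 2×B + 1×C: weight 36, value 153
Best: $181.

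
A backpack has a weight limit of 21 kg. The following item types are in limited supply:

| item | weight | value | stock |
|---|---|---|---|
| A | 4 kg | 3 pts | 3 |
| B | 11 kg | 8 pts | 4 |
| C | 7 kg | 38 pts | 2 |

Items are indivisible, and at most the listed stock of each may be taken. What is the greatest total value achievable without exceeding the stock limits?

Best selections within weight 21 and stock limits:
- 1×A + 2×C: weight 18, value 79
- 2×C: weight 14, value 76
- 3×A + 1×C: weight 19, value 47
Best: 79 pts.

79 pts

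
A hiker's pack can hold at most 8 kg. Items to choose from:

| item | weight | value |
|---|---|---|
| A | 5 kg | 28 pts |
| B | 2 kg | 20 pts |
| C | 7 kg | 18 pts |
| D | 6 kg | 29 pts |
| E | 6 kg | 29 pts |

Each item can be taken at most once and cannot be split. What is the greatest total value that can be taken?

Check high-value combinations within 8 kg:
- B+D: weight 2+6=8, value 20+29=49
- B+E: weight 2+6=8, value 20+29=49
- A+B: weight 5+2=7, value 28+20=48
- D: weight 6, value 29
- E: weight 6, value 29
Best: 49 pts.

49 pts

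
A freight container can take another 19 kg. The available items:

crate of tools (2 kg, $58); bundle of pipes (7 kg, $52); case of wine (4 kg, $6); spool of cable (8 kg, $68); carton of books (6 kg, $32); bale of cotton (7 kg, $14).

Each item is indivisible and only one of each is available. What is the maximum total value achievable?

$178

Check high-value combinations within 19 kg:
- crate of tools+bundle of pipes+spool of cable: weight 2+7+8=17, value 58+52+68=178
- crate of tools+spool of cable+carton of books: weight 2+8+6=16, value 58+68+32=158
- crate of tools+bundle of pipes+case of wine+carton of books: weight 2+7+4+6=19, value 58+52+6+32=148
- crate of tools+bundle of pipes+carton of books: weight 2+7+6=15, value 58+52+32=142
Best: $178.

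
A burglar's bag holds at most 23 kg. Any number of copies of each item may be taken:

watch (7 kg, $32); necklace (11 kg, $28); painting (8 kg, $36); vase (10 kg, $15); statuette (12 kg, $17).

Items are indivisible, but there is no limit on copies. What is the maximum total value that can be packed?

$104

Best value-per-unit is watch at 32/7; filling with it alone gives 3×32 = 96.
Optimal mix: 1×watch + 2×painting → weight 23, value 104.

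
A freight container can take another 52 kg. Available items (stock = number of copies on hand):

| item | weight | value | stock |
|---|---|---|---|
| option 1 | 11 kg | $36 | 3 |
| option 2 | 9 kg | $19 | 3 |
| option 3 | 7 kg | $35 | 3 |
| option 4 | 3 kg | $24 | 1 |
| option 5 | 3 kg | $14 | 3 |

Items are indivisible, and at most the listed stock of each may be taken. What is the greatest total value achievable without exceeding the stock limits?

Best selections within weight 52 and stock limits:
- 2×option 1 + 3×option 3 + 1×option 4 + 2×option 5: weight 52, value 229
- 2×option 1 + 3×option 3 + 3×option 5: weight 52, value 219
- 2×option 1 + 3×option 3 + 1×option 4 + 1×option 5: weight 49, value 215
Best: $229.

$229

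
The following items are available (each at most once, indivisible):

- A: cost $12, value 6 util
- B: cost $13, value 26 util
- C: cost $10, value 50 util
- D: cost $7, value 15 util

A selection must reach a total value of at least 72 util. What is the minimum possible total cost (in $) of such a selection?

23

Subsets with value ≥ 72, sorted by total cost:
- B+C: cost 23, value 76
- B+C+D: cost 30, value 91
- A+B+C: cost 35, value 82
- A+B+C+D: cost 42, value 97
Minimum cost: 23 $.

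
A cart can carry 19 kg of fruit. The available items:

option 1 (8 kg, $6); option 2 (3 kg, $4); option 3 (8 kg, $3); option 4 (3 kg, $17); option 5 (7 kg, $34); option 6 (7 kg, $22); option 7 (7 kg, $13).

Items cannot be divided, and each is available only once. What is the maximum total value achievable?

$73

Check high-value combinations within 19 kg:
- option 4+option 5+option 6: weight 3+7+7=17, value 17+34+22=73
- option 4+option 5+option 7: weight 3+7+7=17, value 17+34+13=64
- option 2+option 5+option 6: weight 3+7+7=17, value 4+34+22=60
- option 1+option 4+option 5: weight 8+3+7=18, value 6+17+34=57
Best: $73.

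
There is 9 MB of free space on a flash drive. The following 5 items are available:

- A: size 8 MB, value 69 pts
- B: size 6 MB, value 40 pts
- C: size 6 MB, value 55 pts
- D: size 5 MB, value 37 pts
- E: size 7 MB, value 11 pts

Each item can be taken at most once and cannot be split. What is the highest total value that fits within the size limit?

69 pts

Check high-value combinations within 9 MB:
- A: size 8, value 69
- C: size 6, value 55
- B: size 6, value 40
Best: 69 pts.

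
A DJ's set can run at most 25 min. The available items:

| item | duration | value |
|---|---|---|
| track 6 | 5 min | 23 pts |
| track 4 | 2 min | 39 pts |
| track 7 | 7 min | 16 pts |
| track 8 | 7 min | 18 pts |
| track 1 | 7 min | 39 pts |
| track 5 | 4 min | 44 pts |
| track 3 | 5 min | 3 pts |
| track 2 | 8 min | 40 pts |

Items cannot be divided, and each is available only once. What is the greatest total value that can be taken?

163 pts

Check high-value combinations within 25 min:
- track 6+track 4+track 8+track 1+track 5: duration 5+2+7+7+4=25, value 23+39+18+39+44=163
- track 4+track 1+track 5+track 2: duration 2+7+4+8=21, value 39+39+44+40=162
- track 6+track 4+track 7+track 1+track 5: duration 5+2+7+7+4=25, value 23+39+16+39+44=161
Best: 163 pts.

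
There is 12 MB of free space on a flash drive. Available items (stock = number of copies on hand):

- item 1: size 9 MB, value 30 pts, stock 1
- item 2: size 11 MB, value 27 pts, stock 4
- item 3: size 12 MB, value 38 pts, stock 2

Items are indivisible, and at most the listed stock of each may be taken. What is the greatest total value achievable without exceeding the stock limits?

38 pts

Best selections within size 12 and stock limits:
- 1×item 3: size 12, value 38
- 1×item 1: size 9, value 30
Best: 38 pts.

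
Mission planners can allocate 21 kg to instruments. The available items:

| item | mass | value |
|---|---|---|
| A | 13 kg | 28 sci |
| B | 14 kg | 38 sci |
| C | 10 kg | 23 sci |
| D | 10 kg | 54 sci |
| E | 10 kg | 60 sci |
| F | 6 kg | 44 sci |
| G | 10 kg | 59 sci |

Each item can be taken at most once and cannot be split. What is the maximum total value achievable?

Check high-value combinations within 21 kg:
- E+G: mass 10+10=20, value 60+59=119
- D+E: mass 10+10=20, value 54+60=114
- D+G: mass 10+10=20, value 54+59=113
- E+F: mass 10+6=16, value 60+44=104
Best: 119 sci.

119 sci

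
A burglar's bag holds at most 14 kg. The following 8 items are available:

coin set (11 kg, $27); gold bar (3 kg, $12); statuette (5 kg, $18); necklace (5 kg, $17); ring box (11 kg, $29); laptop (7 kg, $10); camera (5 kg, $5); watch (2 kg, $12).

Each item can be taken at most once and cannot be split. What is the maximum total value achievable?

This is a 0/1 knapsack; check combinations near the capacity.
- statuette+necklace+watch: weight 5+5+2=12, value 18+17+12=47
- gold bar+statuette+necklace: weight 3+5+5=13, value 12+18+17=47
- gold bar+statuette+watch: weight 3+5+2=10, value 12+18+12=42
Best: $47.

$47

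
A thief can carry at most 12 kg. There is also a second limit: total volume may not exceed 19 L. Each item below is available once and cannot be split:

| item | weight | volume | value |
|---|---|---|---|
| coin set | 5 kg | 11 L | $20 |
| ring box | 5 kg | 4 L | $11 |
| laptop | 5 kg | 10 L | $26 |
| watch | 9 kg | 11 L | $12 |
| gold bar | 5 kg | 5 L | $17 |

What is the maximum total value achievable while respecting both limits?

$43

Feasible sets respecting both limits:
- laptop+gold bar: weight 10, volume 15, value 43
- ring box+laptop: weight 10, volume 14, value 37
- coin set+gold bar: weight 10, volume 16, value 37
Best: $43.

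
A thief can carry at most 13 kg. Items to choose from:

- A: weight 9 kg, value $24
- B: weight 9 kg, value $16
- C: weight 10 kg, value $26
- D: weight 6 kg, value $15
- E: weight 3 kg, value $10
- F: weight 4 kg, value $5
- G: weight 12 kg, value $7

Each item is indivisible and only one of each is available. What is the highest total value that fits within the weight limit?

Check high-value combinations within 13 kg:
- C+E: weight 10+3=13, value 26+10=36
- A+E: weight 9+3=12, value 24+10=34
- D+E+F: weight 6+3+4=13, value 15+10+5=30
Best: $36.

$36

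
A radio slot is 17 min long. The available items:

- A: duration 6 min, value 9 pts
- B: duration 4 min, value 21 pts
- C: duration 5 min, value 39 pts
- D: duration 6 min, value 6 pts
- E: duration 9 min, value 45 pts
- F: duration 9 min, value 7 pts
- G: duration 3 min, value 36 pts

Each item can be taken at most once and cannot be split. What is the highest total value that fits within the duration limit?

Check high-value combinations within 17 min:
- C+E+G: duration 5+9+3=17, value 39+45+36=120
- B+E+G: duration 4+9+3=16, value 21+45+36=102
- B+C+G: duration 4+5+3=12, value 21+39+36=96
- C+E: duration 5+9=14, value 39+45=84
Best: 120 pts.

120 pts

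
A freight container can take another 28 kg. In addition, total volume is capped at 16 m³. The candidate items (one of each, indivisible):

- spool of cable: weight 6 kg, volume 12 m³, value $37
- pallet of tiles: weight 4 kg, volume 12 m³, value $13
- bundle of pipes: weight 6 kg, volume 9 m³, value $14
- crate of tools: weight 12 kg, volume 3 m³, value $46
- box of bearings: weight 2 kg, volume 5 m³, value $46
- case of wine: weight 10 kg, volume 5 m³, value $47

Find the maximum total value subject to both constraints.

Feasible sets respecting both limits:
- crate of tools+box of bearings+case of wine: weight 24, volume 13, value 139
- crate of tools+case of wine: weight 22, volume 8, value 93
- box of bearings+case of wine: weight 12, volume 10, value 93
- crate of tools+box of bearings: weight 14, volume 8, value 92
Best: $139.

$139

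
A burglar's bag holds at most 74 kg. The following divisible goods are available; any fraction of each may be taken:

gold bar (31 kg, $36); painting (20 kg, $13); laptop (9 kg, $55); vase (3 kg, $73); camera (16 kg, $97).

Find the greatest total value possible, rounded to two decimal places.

270.75

Take in order of value per unit:
- vase (73/3 per unit): all 3 → value 73, running total 73.00
- laptop (55/9 per unit): all 9 → value 55, running total 128.00
- camera (97/16 per unit): all 16 → value 97, running total 225.00
- gold bar (36/31 per unit): all 31 → value 36, running total 261.00
- painting (13/20 per unit): 15 of 20 → value 15×13/20 = 9.7500, running total 270.75
Total 270.75.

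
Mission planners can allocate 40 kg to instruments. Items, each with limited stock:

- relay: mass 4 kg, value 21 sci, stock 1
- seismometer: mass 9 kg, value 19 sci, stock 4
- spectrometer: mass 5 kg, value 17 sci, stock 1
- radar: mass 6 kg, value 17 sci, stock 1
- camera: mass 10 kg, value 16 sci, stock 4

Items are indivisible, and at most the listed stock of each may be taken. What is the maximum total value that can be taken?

97 sci

Top feasible selections:
- 1×relay + 4×seismometer: mass 40, value 97
- 1×relay + 3×seismometer + 1×spectrometer: mass 36, value 95
Best: 97 sci.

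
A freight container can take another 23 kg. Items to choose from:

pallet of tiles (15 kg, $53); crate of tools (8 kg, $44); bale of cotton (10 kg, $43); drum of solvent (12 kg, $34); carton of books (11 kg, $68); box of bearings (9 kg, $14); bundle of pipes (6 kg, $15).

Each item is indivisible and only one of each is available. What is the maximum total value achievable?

Check high-value combinations within 23 kg:
- crate of tools+carton of books: weight 8+11=19, value 44+68=112
- bale of cotton+carton of books: weight 10+11=21, value 43+68=111
- drum of solvent+carton of books: weight 12+11=23, value 34+68=102
- pallet of tiles+crate of tools: weight 15+8=23, value 53+44=97
- crate of tools+bale of cotton: weight 8+10=18, value 44+43=87
Best: $112.

$112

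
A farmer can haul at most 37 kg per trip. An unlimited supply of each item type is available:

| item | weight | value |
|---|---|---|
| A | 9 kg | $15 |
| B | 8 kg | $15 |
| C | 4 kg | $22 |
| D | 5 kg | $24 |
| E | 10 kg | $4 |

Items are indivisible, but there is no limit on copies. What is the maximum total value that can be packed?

$200

Best value-per-unit is C at 22/4; filling with it alone gives 9×22 = 198.
Optimal mix: 8×C + 1×D → weight 37, value 200.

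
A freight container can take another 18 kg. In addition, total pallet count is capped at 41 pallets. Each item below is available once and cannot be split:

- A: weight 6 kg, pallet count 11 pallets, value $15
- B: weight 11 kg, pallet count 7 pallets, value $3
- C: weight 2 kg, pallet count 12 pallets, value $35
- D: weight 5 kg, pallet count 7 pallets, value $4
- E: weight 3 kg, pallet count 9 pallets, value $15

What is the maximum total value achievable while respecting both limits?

Feasible sets respecting both limits:
- A+C+D+E: weight 16, pallet count 39, value 69
- A+C+E: weight 11, pallet count 32, value 65
- A+C+D: weight 13, pallet count 30, value 54
- C+D+E: weight 10, pallet count 28, value 54
Best: $69.

$69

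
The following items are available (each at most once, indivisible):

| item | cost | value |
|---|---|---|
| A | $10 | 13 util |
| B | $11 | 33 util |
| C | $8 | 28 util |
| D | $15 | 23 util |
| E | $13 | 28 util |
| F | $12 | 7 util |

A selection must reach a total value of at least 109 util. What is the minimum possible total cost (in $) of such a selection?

Subsets with value ≥ 109, sorted by total cost:
- B+C+D+E: cost 47, value 112
- A+B+C+E+F: cost 54, value 109
Minimum cost: 47 $.

47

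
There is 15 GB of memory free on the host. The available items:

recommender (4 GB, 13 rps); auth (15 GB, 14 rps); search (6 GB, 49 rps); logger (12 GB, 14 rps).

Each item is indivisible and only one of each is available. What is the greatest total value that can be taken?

62 rps

Check high-value combinations within 15 GB:
- recommender+search: memory 4+6=10, value 13+49=62
- search: memory 6, value 49
- logger: memory 12, value 14
- auth: memory 15, value 14
- recommender: memory 4, value 13
Best: 62 rps.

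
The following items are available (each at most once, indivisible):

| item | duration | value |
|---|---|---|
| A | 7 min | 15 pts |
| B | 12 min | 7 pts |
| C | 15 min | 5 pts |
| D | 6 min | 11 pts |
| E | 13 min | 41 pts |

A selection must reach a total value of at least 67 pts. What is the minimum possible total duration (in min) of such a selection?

26

Subsets with value ≥ 67, sorted by total duration:
- A+D+E: duration 26, value 67
- A+B+D+E: duration 38, value 74
- A+C+D+E: duration 41, value 72
Minimum duration: 26 min.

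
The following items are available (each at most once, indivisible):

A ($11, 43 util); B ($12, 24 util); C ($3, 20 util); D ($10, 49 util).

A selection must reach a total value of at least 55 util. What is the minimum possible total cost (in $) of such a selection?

13

Subsets with value ≥ 55, sorted by total cost:
- C+D: cost 13, value 69
- A+C: cost 14, value 63
- A+D: cost 21, value 92
Minimum cost: 13 $.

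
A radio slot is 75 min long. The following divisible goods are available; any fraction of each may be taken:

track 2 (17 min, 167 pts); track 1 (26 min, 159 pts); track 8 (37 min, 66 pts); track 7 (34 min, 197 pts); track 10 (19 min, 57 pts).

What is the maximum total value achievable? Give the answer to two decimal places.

Take in order of value per unit:
- track 2 (167/17 per unit): all 17 → value 167, running total 167.00
- track 1 (159/26 per unit): all 26 → value 159, running total 326.00
- track 7 (197/34 per unit): 32 of 34 → value 32×197/34 = 185.4118, running total 511.41
Total 511.41.

511.41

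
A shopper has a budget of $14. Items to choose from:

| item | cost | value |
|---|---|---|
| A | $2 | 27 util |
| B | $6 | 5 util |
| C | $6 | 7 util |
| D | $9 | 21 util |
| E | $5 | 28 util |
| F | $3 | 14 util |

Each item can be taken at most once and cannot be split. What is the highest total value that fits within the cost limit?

Check high-value combinations within $14:
- A+E+F: cost 2+5+3=10, value 27+28+14=69
- A+C+E: cost 2+6+5=13, value 27+7+28=62
- A+D+F: cost 2+9+3=14, value 27+21+14=62
- A+B+E: cost 2+6+5=13, value 27+5+28=60
Best: 69 util.

69 util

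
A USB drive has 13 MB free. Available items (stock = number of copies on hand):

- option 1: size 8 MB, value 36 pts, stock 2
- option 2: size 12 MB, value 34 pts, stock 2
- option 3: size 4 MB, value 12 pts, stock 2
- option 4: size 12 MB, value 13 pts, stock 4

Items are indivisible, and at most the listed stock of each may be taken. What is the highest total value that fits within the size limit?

Best selections within size 13 and stock limits:
- 1×option 1 + 1×option 3: size 12, value 48
- 1×option 1: size 8, value 36
Best: 48 pts.

48 pts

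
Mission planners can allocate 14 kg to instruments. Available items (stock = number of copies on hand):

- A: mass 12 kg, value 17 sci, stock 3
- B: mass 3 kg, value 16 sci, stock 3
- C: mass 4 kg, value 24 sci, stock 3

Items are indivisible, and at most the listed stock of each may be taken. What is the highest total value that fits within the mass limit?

80 sci

Top feasible selections:
- 2×B + 2×C: mass 14, value 80
- 3×C: mass 12, value 72
Best: 80 sci.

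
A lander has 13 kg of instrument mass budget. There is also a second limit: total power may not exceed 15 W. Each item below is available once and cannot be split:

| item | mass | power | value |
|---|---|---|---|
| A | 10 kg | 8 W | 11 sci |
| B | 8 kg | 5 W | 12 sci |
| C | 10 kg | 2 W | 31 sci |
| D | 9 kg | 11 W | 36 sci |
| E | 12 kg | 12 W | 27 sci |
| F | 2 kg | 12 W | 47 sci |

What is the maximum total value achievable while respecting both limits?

78 sci

Feasible sets respecting both limits:
- C+F: mass 12, power 14, value 78
- F: mass 2, power 12, value 47
- D: mass 9, power 11, value 36
- C: mass 10, power 2, value 31
Best: 78 sci.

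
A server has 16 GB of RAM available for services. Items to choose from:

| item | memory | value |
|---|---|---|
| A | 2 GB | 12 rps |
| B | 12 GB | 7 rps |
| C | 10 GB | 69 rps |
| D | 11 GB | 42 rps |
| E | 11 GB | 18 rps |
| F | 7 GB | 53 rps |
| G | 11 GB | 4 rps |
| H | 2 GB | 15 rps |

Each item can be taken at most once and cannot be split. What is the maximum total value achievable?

96 rps

Check high-value combinations within 16 GB:
- A+C+H: memory 2+10+2=14, value 12+69+15=96
- C+H: memory 10+2=12, value 69+15=84
- A+C: memory 2+10=12, value 12+69=81
- A+F+H: memory 2+7+2=11, value 12+53+15=80
Best: 96 rps.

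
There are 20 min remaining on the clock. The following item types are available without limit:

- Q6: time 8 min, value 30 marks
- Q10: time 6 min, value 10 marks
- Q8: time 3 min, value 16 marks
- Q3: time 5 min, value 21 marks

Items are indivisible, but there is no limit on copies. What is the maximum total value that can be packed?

101 marks

Best value-per-unit is Q8 at 16/3; filling with it alone gives 6×16 = 96.
Optimal mix: 5×Q8 + 1×Q3 → time 20, value 101.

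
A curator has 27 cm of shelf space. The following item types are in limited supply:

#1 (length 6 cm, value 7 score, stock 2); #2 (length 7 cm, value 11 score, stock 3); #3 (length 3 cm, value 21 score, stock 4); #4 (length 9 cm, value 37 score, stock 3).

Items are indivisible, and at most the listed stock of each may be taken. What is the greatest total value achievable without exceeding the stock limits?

Best selections within length 27 and stock limits:
- 3×#3 + 2×#4: length 27, value 137
- 1×#1 + 4×#3 + 1×#4: length 27, value 128
- 4×#3 + 1×#4: length 21, value 121
Best: 137 score.

137 score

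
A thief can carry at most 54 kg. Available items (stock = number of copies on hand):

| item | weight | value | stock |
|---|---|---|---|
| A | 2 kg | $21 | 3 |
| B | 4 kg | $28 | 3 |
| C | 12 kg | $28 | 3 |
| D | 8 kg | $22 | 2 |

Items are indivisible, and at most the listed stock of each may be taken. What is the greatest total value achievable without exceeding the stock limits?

$231

Top feasible selections:
- 3×A + 3×B + 3×C: weight 54, value 231
- 3×A + 3×B + 2×C + 1×D: weight 50, value 225
- 3×A + 3×B + 1×C + 2×D: weight 46, value 219
Best: $231.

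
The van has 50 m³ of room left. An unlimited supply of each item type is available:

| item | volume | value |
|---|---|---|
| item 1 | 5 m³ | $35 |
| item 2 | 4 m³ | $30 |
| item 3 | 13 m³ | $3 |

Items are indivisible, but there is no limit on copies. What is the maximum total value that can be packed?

$370

Best value-per-unit is item 2 at 30/4; filling with it alone gives 12×30 = 360.
Optimal mix: 2×item 1 + 10×item 2 → volume 50, value 370.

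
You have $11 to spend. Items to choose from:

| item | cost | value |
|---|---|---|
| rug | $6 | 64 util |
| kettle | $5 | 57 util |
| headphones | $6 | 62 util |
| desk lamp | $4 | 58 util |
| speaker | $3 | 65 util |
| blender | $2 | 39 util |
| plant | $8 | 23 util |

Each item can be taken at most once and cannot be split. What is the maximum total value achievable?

This is a 0/1 knapsack; check combinations near the capacity.
- rug+speaker+blender: cost 6+3+2=11, value 64+65+39=168
- headphones+speaker+blender: cost 6+3+2=11, value 62+65+39=166
- desk lamp+speaker+blender: cost 4+3+2=9, value 58+65+39=162
Best: 168 util.

168 util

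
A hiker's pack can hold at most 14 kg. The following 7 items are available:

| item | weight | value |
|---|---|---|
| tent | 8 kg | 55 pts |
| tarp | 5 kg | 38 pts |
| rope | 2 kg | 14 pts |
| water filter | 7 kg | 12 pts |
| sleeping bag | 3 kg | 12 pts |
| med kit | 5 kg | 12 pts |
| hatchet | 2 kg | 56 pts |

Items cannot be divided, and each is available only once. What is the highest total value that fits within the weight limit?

125 pts

Check high-value combinations within 14 kg:
- tent+rope+hatchet: weight 8+2+2=12, value 55+14+56=125
- tent+sleeping bag+hatchet: weight 8+3+2=13, value 55+12+56=123
- tarp+rope+sleeping bag+hatchet: weight 5+2+3+2=12, value 38+14+12+56=120
- tarp+rope+med kit+hatchet: weight 5+2+5+2=14, value 38+14+12+56=120
- tent+hatchet: weight 8+2=10, value 55+56=111
Best: 125 pts.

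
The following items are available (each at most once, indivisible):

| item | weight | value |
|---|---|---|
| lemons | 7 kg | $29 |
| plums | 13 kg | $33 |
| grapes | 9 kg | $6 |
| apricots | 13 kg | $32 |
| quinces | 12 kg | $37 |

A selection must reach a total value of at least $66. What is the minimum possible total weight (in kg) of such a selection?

Subsets with value ≥ 66, sorted by total weight:
- lemons+quinces: weight 19, value 66
- plums+quinces: weight 25, value 70
Minimum weight: 19 kg.

19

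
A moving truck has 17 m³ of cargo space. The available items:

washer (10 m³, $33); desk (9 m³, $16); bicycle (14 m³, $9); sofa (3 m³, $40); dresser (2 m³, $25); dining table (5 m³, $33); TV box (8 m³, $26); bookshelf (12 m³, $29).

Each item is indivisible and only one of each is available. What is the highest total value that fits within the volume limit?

$99

This is a 0/1 knapsack; check combinations near the capacity.
- sofa+dining table+TV box: volume 3+5+8=16, value 40+33+26=99
- sofa+dresser+dining table: volume 3+2+5=10, value 40+25+33=98
- washer+sofa+dresser: volume 10+3+2=15, value 33+40+25=98
- sofa+dresser+bookshelf: volume 3+2+12=17, value 40+25+29=94
- sofa+dresser+TV box: volume 3+2+8=13, value 40+25+26=91
Best: $99.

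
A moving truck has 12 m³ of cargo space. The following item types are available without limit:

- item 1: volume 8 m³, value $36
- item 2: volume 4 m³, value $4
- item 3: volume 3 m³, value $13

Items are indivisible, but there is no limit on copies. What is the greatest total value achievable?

Best value-per-unit is item 1 at 36/8; filling with it alone gives 1×36 = 36.
Optimal mix: 4×item 3 → volume 12, value 52.

$52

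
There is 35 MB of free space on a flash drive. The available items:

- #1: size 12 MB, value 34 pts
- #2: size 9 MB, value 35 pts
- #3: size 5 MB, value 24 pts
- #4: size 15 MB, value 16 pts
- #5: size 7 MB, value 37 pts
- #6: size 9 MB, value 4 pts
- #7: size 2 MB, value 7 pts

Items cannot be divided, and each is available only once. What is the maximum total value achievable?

137 pts

Check high-value combinations within 35 MB:
- #1+#2+#3+#5+#7: size 12+9+5+7+2=35, value 34+35+24+37+7=137
- #1+#2+#3+#5: size 12+9+5+7=33, value 34+35+24+37=130
- #1+#2+#5+#7: size 12+9+7+2=30, value 34+35+37+7=113
- #2+#3+#5+#6+#7: size 9+5+7+9+2=32, value 35+24+37+4+7=107
- #1+#2+#5: size 12+9+7=28, value 34+35+37=106
Best: 137 pts.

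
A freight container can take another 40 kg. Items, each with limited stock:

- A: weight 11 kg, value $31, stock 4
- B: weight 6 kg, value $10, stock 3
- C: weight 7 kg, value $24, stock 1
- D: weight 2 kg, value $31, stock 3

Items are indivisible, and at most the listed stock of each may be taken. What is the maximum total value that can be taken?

Best selections within weight 40 and stock limits:
- 3×A + 3×D: weight 39, value 186
- 2×A + 1×C + 3×D: weight 35, value 179
- 2×A + 2×B + 3×D: weight 40, value 175
- 1×A + 2×B + 1×C + 3×D: weight 36, value 168
Best: $186.

$186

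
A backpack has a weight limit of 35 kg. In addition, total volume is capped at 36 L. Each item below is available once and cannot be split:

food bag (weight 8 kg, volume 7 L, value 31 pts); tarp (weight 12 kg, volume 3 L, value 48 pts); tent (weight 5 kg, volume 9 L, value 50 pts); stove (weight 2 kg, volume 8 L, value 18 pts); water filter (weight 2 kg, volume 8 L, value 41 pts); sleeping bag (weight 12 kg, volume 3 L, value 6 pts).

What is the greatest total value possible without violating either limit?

Feasible sets respecting both limits:
- food bag+tarp+tent+stove+water filter: weight 29, volume 35, value 188
- food bag+tarp+tent+water filter: weight 27, volume 27, value 170
- tarp+tent+stove+water filter+sleeping bag: weight 33, volume 31, value 163
Best: 188 pts.

188 pts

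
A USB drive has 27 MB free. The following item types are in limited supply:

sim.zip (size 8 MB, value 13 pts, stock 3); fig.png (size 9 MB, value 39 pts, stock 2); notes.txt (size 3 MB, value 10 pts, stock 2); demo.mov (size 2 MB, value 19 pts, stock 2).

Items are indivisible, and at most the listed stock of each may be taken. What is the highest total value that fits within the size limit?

Top feasible selections:
- 2×fig.png + 1×notes.txt + 2×demo.mov: size 25, value 126
- 2×fig.png + 2×notes.txt + 1×demo.mov: size 26, value 117
- 2×fig.png + 2×demo.mov: size 22, value 116
- 1×sim.zip + 1×fig.png + 2×notes.txt + 2×demo.mov: size 27, value 110
Best: 126 pts.

126 pts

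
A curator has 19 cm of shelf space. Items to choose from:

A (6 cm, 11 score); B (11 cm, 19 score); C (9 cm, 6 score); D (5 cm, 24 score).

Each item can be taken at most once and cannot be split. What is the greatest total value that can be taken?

Check high-value combinations within 19 cm:
- B+D: length 11+5=16, value 19+24=43
- A+D: length 6+5=11, value 11+24=35
- C+D: length 9+5=14, value 6+24=30
- A+B: length 6+11=17, value 11+19=30
- D: length 5, value 24
Best: 43 score.

43 score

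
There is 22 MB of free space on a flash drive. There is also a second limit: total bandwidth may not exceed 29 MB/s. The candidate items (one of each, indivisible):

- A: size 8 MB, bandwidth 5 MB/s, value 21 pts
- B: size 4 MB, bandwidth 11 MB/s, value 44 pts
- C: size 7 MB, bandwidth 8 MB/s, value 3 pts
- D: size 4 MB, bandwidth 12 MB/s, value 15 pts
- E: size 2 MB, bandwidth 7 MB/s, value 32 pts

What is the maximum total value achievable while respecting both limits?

Feasible sets respecting both limits:
- A+B+E: size 14, bandwidth 23, value 97
- A+B+D: size 16, bandwidth 28, value 80
- B+C+E: size 13, bandwidth 26, value 79
- B+E: size 6, bandwidth 18, value 76
Best: 97 pts.

97 pts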